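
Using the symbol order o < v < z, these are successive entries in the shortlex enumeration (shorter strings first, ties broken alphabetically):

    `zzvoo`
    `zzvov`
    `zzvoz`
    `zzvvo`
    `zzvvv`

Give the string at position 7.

zzvzo

Stepping forward 2 times from zzvvv: zzvvv → zzvvz, then the target.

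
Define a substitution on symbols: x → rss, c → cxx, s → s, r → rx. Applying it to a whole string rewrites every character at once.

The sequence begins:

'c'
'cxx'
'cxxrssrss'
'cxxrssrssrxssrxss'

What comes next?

Replace each of the 17 characters of cxxrssrssrxssrxss in place — cxx rss rss rx s s rx s s rx rss s s rx rss s s — and concatenate.

cxxrssrssrxssrxssrxrssssrxrssss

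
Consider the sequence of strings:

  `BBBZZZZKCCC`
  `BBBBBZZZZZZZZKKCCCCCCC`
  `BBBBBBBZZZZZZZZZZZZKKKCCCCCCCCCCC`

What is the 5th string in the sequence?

BBBBBBBBBBBZZZZZZZZZZZZZZZZZZZZKKKKKCCCCCCCCCCCCCCCCCCC

The n-th term is 2n+1 B's then 4n Z's then n K's then 4n-1 C's (n = 1, 2, …).
At n = 5 the blocks have lengths 11, 20, 5, 19.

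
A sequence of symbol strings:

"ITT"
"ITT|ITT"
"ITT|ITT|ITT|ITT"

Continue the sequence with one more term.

ITT|ITT|ITT|ITT|ITT|ITT|ITT|ITT

s(k+1) = s(k)·|·s(k) — each term doubles the last with '|' between the halves.
One more doubling of ITT|ITT|ITT|ITT gives the answer.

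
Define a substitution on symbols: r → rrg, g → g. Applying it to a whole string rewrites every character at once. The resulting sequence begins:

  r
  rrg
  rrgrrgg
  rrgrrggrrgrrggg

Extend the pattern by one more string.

rrgrrggrrgrrgggrrgrrggrrgrrgggg

Replace each of the 15 characters of rrgrrggrrgrrggg in place — rrg rrg g rrg rrg g g rrg rrg g rrg rrg g g g — and concatenate.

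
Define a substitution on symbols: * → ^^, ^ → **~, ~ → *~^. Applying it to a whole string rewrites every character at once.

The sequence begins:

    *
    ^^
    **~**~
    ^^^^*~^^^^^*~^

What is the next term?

Applying the rule to each of the 14 symbols of ^^^^*~^^^^^*~^ gives the pieces **~ **~ **~ **~ ^^ *~^ **~ **~ **~ **~ **~ ^^ *~^ **~, which concatenate to the answer.

**~**~**~**~^^*~^**~**~**~**~**~^^*~^**~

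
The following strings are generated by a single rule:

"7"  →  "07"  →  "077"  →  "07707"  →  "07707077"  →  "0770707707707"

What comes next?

077070770770707707077

Each term (from the third on) is the previous term followed by the one before it: term 3 = 07·7 = 077.
The next term joins 0770707707707 and 07707077.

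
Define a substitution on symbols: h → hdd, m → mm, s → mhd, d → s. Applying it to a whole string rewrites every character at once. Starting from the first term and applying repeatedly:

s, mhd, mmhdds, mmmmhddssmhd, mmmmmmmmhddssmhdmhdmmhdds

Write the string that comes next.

φ(mmmmmmmmhddssmhdmhdmmhdds) expands symbol-by-symbol to mm mm mm mm mm mm mm mm hdd s s mhd mhd mm hdd s mm hdd s mm mm hdd s s mhd; joining the 25 pieces gives the next term.

mmmmmmmmmmmmmmmmhddssmhdmhdmmhddsmmhddsmmmmhddssmhd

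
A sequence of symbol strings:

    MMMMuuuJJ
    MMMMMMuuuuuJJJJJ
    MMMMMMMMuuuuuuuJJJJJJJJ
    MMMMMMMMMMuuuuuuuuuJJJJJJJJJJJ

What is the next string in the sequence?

MMMMMMMMMMMMuuuuuuuuuuuJJJJJJJJJJJJJJ

Reading off run lengths: M runs 4, 6, 8, 10; u runs 3, 5, 7, 9; J runs 2, 5, 8, 11 — each is linear in n (n = 1, 2, …).
Setting n = 5 gives 12, 11, 14 characters in each block.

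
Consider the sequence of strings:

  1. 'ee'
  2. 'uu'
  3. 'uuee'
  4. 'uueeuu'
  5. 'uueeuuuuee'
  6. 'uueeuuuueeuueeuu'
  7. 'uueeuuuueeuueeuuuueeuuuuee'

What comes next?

From term 3 onward, concatenate the last term with the second-to-last: uu·ee = uuee, uuee·uu = uueeuu, …
Continuing: uueeuuuueeuueeuuuueeuuuuee · uueeuuuueeuueeuu gives term 8.

uueeuuuueeuueeuuuueeuuuueeuueeuuuueeuueeuu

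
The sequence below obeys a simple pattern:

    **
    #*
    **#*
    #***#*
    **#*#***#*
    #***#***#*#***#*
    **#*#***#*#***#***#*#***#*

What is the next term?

From term 3 onward, concatenate the second-to-last term with the last: **·#* = **#*, #*·**#* = #***#*, …
Continuing: #***#***#*#***#* · **#*#***#*#***#***#*#***#* gives term 8.

#***#***#*#***#***#*#***#*#***#***#*#***#*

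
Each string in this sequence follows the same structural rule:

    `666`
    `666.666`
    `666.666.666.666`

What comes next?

Each string is two copies of the previous one joined by '.'.
Doubling 666.666.666.666 with '.' between the halves:

666.666.666.666.666.666.666.666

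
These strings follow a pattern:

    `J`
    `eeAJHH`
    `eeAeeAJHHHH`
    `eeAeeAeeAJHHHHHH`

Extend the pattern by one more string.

Each term wraps the previous one in eeA on the left and HH on the right.
Applying this once more to eeAeeAeeAJHHHHHH:

eeAeeAeeAeeAJHHHHHHHH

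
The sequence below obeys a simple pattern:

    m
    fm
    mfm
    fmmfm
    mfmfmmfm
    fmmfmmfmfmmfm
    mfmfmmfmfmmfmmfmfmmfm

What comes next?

fmmfmmfmfmmfmmfmfmmfmfmmfmmfmfmmfm

From term 3 onward, concatenate the second-to-last term with the last: m·fm = mfm, fm·mfm = fmmfm, …
The next term joins fmmfmmfmfmmfm and mfmfmmfmfmmfmmfmfmmfm.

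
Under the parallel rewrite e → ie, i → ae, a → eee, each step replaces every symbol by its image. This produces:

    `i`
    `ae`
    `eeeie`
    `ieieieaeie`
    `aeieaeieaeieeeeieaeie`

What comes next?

Rewriting the 21 symbols of aeieaeieaeieeeeieaeie one by one yields eee ie ae ie eee ie ae ie eee ie ae ie ie ie ie ae ie eee ie ae ie; concatenated:

eeeieaeieeeeieaeieeeeieaeieieieieaeieeeeieaeie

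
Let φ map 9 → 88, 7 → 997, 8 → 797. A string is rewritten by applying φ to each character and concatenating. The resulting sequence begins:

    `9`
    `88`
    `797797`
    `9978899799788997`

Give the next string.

Rewriting the 16 symbols of 9978899799788997 one by one yields 88 88 997 797 797 88 88 997 88 88 997 797 797 88 88 997; concatenated:

8888997797797888899788889977977978888997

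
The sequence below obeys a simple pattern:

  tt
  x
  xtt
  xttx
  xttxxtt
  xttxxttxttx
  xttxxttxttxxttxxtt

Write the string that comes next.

xttxxttxttxxttxxttxttxxttxttx

This is a Fibonacci-style word recurrence s(k) = s(k−1)·s(k−2): e.g. x·tt = xtt.
Continuing: xttxxttxttxxttxxtt · xttxxttxttx gives term 8.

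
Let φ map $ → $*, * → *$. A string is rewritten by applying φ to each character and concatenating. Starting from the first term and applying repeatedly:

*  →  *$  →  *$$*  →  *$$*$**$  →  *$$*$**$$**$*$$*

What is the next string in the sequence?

Rewriting the 16 symbols of *$$*$**$$**$*$$* one by one yields *$ $* $* *$ $* *$ *$ $* $* *$ *$ $* *$ $* $* *$; concatenated:

*$$*$**$$**$*$$*$**$*$$**$$*$**$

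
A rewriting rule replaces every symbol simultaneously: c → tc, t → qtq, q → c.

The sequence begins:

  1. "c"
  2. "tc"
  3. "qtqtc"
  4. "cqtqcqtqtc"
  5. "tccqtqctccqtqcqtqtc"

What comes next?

Rewriting the 19 symbols of tccqtqctccqtqcqtqtc one by one yields qtq tc tc c qtq c tc qtq tc tc c qtq c tc c qtq c qtq tc; concatenated:

qtqtctccqtqctcqtqtctccqtqctccqtqcqtqtc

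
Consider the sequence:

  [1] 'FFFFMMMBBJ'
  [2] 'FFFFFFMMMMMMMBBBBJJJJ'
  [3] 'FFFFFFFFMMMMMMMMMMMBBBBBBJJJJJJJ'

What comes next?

FFFFFFFFFFMMMMMMMMMMMMMMMBBBBBBBBJJJJJJJJJJ

Each string has the form F^{2n+2} M^{4n-1} B^{2n} J^{3n-2} (n = 1, 2, …).
At n = 4 the blocks have lengths 10, 15, 8, 10.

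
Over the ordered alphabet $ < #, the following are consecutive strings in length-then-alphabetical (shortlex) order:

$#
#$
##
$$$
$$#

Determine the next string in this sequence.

$#$

Treat $$# as a base-2 numeral over the given alphabet and add one, carrying through any trailing #'s.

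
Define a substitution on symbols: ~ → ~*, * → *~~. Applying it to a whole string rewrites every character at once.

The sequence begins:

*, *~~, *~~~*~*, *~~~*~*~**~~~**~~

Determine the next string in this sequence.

φ(*~~~*~*~**~~~**~~) expands symbol-by-symbol to *~~ ~* ~* ~* *~~ ~* *~~ ~* *~~ *~~ ~* ~* ~* *~~ *~~ ~* ~*; joining the 17 pieces gives the next term.

*~~~*~*~**~~~**~~~**~~*~~~*~*~**~~*~~~*~*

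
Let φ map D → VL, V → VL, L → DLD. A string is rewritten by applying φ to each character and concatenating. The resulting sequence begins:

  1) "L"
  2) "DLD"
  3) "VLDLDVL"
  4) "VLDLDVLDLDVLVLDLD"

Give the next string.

φ(VLDLDVLDLDVLVLDLD) expands symbol-by-symbol to VL DLD VL DLD VL VL DLD VL DLD VL VL DLD VL DLD VL DLD VL; joining the 17 pieces gives the next term.

VLDLDVLDLDVLVLDLDVLDLDVLVLDLDVLDLDVLDLDVL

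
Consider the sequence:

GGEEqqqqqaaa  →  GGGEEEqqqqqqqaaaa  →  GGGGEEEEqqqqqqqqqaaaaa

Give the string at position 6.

The n-th term is n G's then n E's then 2n+1 q's then n+1 a's, where the shown terms are n = 2, 3, 4.
Setting n = 7 gives 7, 7, 15, 8 characters in each block.

GGGGGGGEEEEEEEqqqqqqqqqqqqqqqaaaaaaaa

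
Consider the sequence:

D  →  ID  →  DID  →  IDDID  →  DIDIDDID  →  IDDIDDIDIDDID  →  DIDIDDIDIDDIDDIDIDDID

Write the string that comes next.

From term 3 onward, concatenate the second-to-last term with the last: D·ID = DID, ID·DID = IDDID, …
Continuing: IDDIDDIDIDDID · DIDIDDIDIDDIDDIDIDDID gives term 8.

IDDIDDIDIDDIDDIDIDDIDIDDIDDIDIDDID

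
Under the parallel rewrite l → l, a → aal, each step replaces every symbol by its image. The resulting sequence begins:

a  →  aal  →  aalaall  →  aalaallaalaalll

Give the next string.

Replace each of the 15 characters of aalaallaalaalll in place — aal aal l aal aal l l aal aal l aal aal l l l — and concatenate.

aalaallaalaalllaalaallaalaallll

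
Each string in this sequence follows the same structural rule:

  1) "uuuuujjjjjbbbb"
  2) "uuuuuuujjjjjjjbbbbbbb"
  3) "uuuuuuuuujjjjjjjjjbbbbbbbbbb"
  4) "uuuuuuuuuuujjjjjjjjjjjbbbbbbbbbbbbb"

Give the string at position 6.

uuuuuuuuuuuuuuujjjjjjjjjjjjjjjbbbbbbbbbbbbbbbbbbb

Each string has the form u^{2n+3} j^{2n+3} b^{3n+1} (n = 1, 2, …).
At n = 6 the blocks have lengths 15, 15, 19.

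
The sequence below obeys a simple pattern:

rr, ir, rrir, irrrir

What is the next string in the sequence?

rririrrrir

Each term (from the third on) is the two preceding terms concatenated in order: term 3 = rr·ir = rrir.
So term 5 is rrir·irrrir.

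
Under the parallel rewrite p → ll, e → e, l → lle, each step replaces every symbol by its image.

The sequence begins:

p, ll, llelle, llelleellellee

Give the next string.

llelleellelleeellelleellelleee

φ(llelleellellee) expands symbol-by-symbol to lle lle e lle lle e e lle lle e lle lle e e; joining the 14 pieces gives the next term.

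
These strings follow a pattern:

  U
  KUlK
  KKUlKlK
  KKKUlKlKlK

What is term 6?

KKKKKUlKlKlKlKlK

s(k+1) = K·s(k)·lK, so each term gains K as a prefix and lK as a suffix.
From KKKUlKlKlK, 2 further steps: KKKUlKlKlK → KKKKUlKlKlKlK → (answer).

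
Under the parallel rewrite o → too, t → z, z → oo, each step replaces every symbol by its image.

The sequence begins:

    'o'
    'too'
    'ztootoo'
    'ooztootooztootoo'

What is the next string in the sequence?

Applying the rule to each of the 16 symbols of ooztootooztootoo gives the pieces too too oo z too too z too too oo z too too z too too, which concatenate to the answer.

tootooooztootooztootooooztootooztootoo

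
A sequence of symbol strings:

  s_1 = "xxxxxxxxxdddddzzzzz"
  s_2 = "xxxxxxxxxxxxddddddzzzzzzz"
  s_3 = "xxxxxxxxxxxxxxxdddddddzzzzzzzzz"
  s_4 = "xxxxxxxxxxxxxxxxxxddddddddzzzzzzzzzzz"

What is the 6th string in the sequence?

xxxxxxxxxxxxxxxxxxxxxxxxddddddddddzzzzzzzzzzzzzzz

The n-th term is 3n x's then n+2 d's then 2n-1 z's, where the shown terms are n = 3, 4, 5, 6.
Setting n = 8 gives 24, 10, 15 characters in each block.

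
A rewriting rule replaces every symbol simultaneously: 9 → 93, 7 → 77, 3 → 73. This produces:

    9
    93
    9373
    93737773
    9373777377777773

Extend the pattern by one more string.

Rewriting the 16 symbols of 9373777377777773 one by one yields 93 73 77 73 77 77 77 73 77 77 77 77 77 77 77 73; concatenated:

93737773777777737777777777777773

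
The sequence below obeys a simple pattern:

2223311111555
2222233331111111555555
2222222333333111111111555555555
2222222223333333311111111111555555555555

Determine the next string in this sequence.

2222222222233333333331111111111111555555555555555

Term n consists of 2n+1 2's, followed by 2n 3's, followed by 2n+3 1's, followed by 3n 5's (n = 1, 2, …).
At n = 5 the blocks have lengths 11, 10, 13, 15.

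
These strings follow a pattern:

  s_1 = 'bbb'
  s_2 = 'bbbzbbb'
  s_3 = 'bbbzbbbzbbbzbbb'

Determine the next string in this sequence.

Each string is two copies of the previous one joined by 'z'.
Doubling bbbzbbbzbbbzbbb with 'z' between the halves:

bbbzbbbzbbbzbbbzbbbzbbbzbbbzbbb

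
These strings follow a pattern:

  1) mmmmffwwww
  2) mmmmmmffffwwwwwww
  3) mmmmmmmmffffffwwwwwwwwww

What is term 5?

The n-th term is 2n m's then 2n-2 f's then 3n-2 w's, where the shown terms are n = 2, 3, 4.
Setting n = 6 gives 12, 10, 16 characters in each block.

mmmmmmmmmmmmffffffffffwwwwwwwwwwwwwwww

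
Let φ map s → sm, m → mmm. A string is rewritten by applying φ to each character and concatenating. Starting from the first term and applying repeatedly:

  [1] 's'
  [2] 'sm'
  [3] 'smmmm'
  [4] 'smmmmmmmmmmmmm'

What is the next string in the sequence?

smmmmmmmmmmmmmmmmmmmmmmmmmmmmmmmmmmmmmmmm

Applying the rule to each of the 14 symbols of smmmmmmmmmmmmm gives the pieces sm mmm mmm mmm mmm mmm mmm mmm mmm mmm mmm mmm mmm mmm, which concatenate to the answer.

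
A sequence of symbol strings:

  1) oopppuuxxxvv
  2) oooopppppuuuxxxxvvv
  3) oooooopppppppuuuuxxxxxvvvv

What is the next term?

oooooooopppppppppuuuuuxxxxxxvvvvv

Term n consists of 2n-2 o's, followed by 2n-1 p's, followed by n u's, followed by n+1 x's, followed by n v's, where the shown terms are n = 2, 3, 4.
At n = 5 the blocks have lengths 8, 9, 5, 6, 5.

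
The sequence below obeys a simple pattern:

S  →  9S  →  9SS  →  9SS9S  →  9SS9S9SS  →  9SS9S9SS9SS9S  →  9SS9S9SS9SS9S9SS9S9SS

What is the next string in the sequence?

From term 3 onward, concatenate the last term with the second-to-last: 9S·S = 9SS, 9SS·9S = 9SS9S, …
So term 8 is 9SS9S9SS9SS9S9SS9S9SS·9SS9S9SS9SS9S.

9SS9S9SS9SS9S9SS9S9SS9SS9S9SS9SS9S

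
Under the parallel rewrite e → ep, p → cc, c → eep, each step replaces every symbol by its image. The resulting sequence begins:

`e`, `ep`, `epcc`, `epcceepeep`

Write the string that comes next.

epcceepeepepepccepepcc

Rewriting each symbol of epcceepeep: e→ep, p→cc, c→eep, c→eep, e→ep, e→ep, p→cc, e→ep, e→ep, p→cc, which concatenates to ep cc eep eep ep ep cc ep ep cc.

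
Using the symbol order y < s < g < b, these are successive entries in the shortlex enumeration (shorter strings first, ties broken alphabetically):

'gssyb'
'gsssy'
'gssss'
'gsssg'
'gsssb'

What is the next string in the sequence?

The successor of gsssb increments the rightmost position that isn't already b and resets every position after it to y.

gssgy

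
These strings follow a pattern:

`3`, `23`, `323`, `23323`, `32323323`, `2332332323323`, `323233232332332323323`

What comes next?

Each term (from the third on) is the two preceding terms concatenated in order: term 3 = 3·23 = 323.
So term 8 is 2332332323323·323233232332332323323.

2332332323323323233232332332323323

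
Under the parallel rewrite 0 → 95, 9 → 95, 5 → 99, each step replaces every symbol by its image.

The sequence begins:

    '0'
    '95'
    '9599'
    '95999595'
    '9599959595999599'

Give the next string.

Replace each of the 16 characters of 9599959595999599 in place — 95 99 95 95 95 99 95 99 95 99 95 95 95 99 95 95 — and concatenate.

95999595959995999599959595999595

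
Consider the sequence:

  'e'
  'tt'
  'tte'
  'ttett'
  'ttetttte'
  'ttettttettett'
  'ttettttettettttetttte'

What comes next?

ttettttettettttettttettettttettett

From term 3 onward, concatenate the last term with the second-to-last: tt·e = tte, tte·tt = ttett, …
Continuing: ttettttettettttetttte · ttettttettett gives term 8.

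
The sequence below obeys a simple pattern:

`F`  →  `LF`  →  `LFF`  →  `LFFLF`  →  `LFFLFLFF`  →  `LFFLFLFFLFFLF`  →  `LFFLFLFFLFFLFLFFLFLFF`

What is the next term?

LFFLFLFFLFFLFLFFLFLFFLFFLFLFFLFFLF

This is a Fibonacci-style word recurrence s(k) = s(k−1)·s(k−2): e.g. LF·F = LFF.
Continuing: LFFLFLFFLFFLFLFFLFLFF · LFFLFLFFLFFLF gives term 8.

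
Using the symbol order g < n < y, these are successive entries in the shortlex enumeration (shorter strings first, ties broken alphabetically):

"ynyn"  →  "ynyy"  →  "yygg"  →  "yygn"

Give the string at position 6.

Continuing the enumeration 2 steps past yygn: yygn → yygy → (answer).

yyng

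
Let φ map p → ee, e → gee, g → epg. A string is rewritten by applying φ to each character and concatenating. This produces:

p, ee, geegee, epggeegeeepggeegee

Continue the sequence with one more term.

geeeeepgepggeegeeepggeegeegeeeeepgepggeegeeepggeegee

Applying the rule to each of the 18 symbols of epggeegeeepggeegee gives the pieces gee ee epg epg gee gee epg gee gee gee ee epg epg gee gee epg gee gee, which concatenate to the answer.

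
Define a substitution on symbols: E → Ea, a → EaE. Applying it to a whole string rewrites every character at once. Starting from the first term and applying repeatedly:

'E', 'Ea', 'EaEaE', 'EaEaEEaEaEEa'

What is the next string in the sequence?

Expanding EaEaEEaEaEEa: E→Ea, a→EaE, E→Ea, a→EaE, E→Ea, E→Ea, a→EaE, E→Ea, a→EaE, E→Ea, E→Ea, a→EaE. Concatenated: Ea EaE Ea EaE Ea Ea EaE Ea EaE Ea Ea EaE.

EaEaEEaEaEEaEaEaEEaEaEEaEaEaE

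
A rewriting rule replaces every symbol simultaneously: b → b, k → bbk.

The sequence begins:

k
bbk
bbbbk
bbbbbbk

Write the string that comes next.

Rewriting each symbol of bbbbbbk: b→b, b→b, b→b, b→b, b→b, b→b, k→bbk, which concatenates to b b b b b b bbk.

bbbbbbbbk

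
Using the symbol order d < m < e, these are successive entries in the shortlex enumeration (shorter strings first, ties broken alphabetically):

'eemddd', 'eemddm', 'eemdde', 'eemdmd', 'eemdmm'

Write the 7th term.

eemded

Continuing the enumeration 2 steps past eemdmm: eemdmm → eemdme → (answer).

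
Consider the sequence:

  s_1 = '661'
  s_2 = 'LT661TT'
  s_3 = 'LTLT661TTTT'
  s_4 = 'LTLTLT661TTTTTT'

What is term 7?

Each term wraps the previous one in LT on the left and TT on the right.
From LTLTLT661TTTTTT, 3 further steps: LTLTLT661TTTTTT → LTLTLTLT661TTTTTTTT → LTLTLTLTLT661TTTTTTTTTT → (answer).

LTLTLTLTLTLT661TTTTTTTTTTTT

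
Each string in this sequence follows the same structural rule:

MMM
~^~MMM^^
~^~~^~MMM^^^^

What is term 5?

~^~~^~~^~~^~MMM^^^^^^^^

s(k+1) = ~^~·s(k)·^^, so each term gains ~^~ as a prefix and ^^ as a suffix.
From ~^~~^~MMM^^^^, 2 further steps: ~^~~^~MMM^^^^ → ~^~~^~~^~MMM^^^^^^ → (answer).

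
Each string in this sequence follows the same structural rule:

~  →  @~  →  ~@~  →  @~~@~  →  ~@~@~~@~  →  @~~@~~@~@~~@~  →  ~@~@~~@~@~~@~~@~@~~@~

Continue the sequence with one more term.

This is a Fibonacci-style word recurrence s(k) = s(k−2)·s(k−1): e.g. ~·@~ = ~@~.
Continuing: @~~@~~@~@~~@~ · ~@~@~~@~@~~@~~@~@~~@~ gives term 8.

@~~@~~@~@~~@~~@~@~~@~@~~@~~@~@~~@~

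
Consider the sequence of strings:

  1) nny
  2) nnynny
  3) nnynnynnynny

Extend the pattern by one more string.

s(k+1) = s(k)·s(k) — each term doubles the last.
Doubling nnynnynnynny:

nnynnynnynnynnynnynnynny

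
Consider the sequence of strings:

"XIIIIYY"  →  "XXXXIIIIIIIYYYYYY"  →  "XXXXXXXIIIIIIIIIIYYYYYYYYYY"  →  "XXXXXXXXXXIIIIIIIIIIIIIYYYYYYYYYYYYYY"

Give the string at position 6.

Reading off run lengths: X runs 1, 4, 7, 10; I runs 4, 7, 10, 13; Y runs 2, 6, 10, 14 — each is linear in n (n = 1, 2, …).
Setting n = 6 gives 16, 19, 22 characters in each block.

XXXXXXXXXXXXXXXXIIIIIIIIIIIIIIIIIIIYYYYYYYYYYYYYYYYYYYYYY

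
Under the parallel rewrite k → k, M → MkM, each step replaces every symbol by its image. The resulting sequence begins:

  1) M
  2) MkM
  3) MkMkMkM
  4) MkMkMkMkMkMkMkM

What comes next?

Rewriting the 15 symbols of MkMkMkMkMkMkMkM one by one yields MkM k MkM k MkM k MkM k MkM k MkM k MkM k MkM; concatenated:

MkMkMkMkMkMkMkMkMkMkMkMkMkMkMkM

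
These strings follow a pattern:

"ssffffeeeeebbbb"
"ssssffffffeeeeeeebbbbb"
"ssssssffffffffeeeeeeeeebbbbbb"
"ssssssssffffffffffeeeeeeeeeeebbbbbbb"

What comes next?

The n-th term is 2n s's then 2n+2 f's then 2n+3 e's then n+3 b's (n = 1, 2, …).
For the next term, n = 5, so the run lengths are 10, 12, 13, 8.

ssssssssssffffffffffffeeeeeeeeeeeeebbbbbbbb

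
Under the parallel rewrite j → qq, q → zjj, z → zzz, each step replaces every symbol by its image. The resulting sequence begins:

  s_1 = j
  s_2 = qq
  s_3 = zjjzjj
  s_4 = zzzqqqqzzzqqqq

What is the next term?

Replace each of the 14 characters of zzzqqqqzzzqqqq in place — zzz zzz zzz zjj zjj zjj zjj zzz zzz zzz zjj zjj zjj zjj — and concatenate.

zzzzzzzzzzjjzjjzjjzjjzzzzzzzzzzjjzjjzjjzjj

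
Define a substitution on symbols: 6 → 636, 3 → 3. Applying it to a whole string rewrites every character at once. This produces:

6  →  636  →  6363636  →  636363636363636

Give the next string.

6363636363636363636363636363636

Replace each of the 15 characters of 636363636363636 in place — 636 3 636 3 636 3 636 3 636 3 636 3 636 3 636 — and concatenate.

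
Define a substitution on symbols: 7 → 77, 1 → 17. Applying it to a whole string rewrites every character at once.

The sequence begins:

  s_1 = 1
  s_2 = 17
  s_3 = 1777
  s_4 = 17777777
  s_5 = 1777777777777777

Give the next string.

17777777777777777777777777777777

Replace each of the 16 characters of 1777777777777777 in place — 17 77 77 77 77 77 77 77 77 77 77 77 77 77 77 77 — and concatenate.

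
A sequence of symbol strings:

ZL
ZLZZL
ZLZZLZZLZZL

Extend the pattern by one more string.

s(k+1) = s(k)·Z·s(k) — each term doubles the last with 'Z' between the halves.
Doubling ZLZZLZZLZZL with 'Z' between the halves:

ZLZZLZZLZZLZZLZZLZZLZZL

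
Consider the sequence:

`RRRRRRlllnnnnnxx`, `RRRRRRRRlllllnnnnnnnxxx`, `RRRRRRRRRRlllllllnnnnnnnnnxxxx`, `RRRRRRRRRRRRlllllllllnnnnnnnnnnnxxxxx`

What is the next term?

Term n consists of 2n+2 R's, followed by 2n-1 l's, followed by 2n+1 n's, followed by n x's, where the shown terms are n = 2, 3, 4, 5.
At n = 6 the blocks have lengths 14, 11, 13, 6.

RRRRRRRRRRRRRRlllllllllllnnnnnnnnnnnnnxxxxxx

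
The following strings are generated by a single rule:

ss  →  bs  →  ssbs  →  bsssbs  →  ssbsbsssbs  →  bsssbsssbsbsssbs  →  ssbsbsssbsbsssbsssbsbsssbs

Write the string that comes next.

From term 3 onward, concatenate the second-to-last term with the last: ss·bs = ssbs, bs·ssbs = bsssbs, …
The next term joins bsssbsssbsbsssbs and ssbsbsssbsbsssbsssbsbsssbs.

bsssbsssbsbsssbsssbsbsssbsbsssbsssbsbsssbs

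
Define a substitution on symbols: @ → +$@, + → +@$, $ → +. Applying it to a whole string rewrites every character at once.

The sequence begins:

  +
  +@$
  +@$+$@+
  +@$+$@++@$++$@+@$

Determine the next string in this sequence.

Applying the rule to each of the 17 symbols of +@$+$@++@$++$@+@$ gives the pieces +@$ +$@ + +@$ + +$@ +@$ +@$ +$@ + +@$ +@$ + +$@ +@$ +$@ +, which concatenate to the answer.

+@$+$@++@$++$@+@$+@$+$@++@$+@$++$@+@$+$@+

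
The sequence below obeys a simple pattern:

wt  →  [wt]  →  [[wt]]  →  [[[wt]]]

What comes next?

s(k+1) = [·s(k)·], so each term gains [ as a prefix and ] as a suffix.
So the next term is [·[[[wt]]]·].

[[[[wt]]]]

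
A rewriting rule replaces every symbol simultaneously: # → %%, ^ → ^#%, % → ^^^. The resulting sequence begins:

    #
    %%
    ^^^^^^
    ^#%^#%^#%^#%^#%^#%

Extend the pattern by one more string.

Rewriting the 18 symbols of ^#%^#%^#%^#%^#%^#% one by one yields ^#% %% ^^^ ^#% %% ^^^ ^#% %% ^^^ ^#% %% ^^^ ^#% %% ^^^ ^#% %% ^^^; concatenated:

^#%%%^^^^#%%%^^^^#%%%^^^^#%%%^^^^#%%%^^^^#%%%^^^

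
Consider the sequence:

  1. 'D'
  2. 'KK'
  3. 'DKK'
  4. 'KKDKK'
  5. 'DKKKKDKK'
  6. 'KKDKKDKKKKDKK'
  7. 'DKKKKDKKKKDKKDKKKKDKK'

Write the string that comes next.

KKDKKDKKKKDKKDKKKKDKKKKDKKDKKKKDKK

Each term (from the third on) is the two preceding terms concatenated in order: term 3 = D·KK = DKK.
Continuing: KKDKKDKKKKDKK · DKKKKDKKKKDKKDKKKKDKK gives term 8.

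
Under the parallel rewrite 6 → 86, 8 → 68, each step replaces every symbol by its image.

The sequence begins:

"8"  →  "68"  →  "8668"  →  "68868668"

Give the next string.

Apply φ to 68868668 symbol by symbol: 6→86, 8→68, 8→68, 6→86, 8→68, 6→86, 6→86, 8→68; joined: 86 68 68 86 68 86 86 68.

8668688668868668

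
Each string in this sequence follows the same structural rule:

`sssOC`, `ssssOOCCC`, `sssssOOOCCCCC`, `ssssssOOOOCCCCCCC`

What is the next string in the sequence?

sssssssOOOOOCCCCCCCCC

Each string has the form s^{n+2} O^{n} C^{2n-1} (n = 1, 2, …).
For the next term, n = 5, so the run lengths are 7, 5, 9.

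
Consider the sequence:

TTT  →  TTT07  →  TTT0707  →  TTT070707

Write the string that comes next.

TTT07070707

Each term is the previous one with 07 appended.
So the next term is TTT070707·07.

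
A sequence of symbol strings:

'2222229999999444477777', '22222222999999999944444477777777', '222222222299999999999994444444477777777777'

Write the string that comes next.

Reading off run lengths: 2 runs 6, 8, 10; 9 runs 7, 10, 13; 4 runs 4, 6, 8; 7 runs 5, 8, 11 — each is linear in n, where the shown terms are n = 2, 3, 4.
At n = 5 the blocks have lengths 12, 16, 10, 14.

2222222222229999999999999999444444444477777777777777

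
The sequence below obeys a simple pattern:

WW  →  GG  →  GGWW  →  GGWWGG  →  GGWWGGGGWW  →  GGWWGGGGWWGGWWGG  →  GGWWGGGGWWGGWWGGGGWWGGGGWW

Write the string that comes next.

This is a Fibonacci-style word recurrence s(k) = s(k−1)·s(k−2): e.g. GG·WW = GGWW.
Continuing: GGWWGGGGWWGGWWGGGGWWGGGGWW · GGWWGGGGWWGGWWGG gives term 8.

GGWWGGGGWWGGWWGGGGWWGGGGWWGGWWGGGGWWGGWWGG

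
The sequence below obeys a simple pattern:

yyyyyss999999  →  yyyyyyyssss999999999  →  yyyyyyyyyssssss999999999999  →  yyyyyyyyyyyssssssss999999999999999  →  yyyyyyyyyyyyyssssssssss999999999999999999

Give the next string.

Term n consists of 2n+1 y's, followed by 2n-2 s's, followed by 3n 9's, where the shown terms are n = 2, 3, 4, 5, 6.
Setting n = 7 gives 15, 12, 21 characters in each block.

yyyyyyyyyyyyyyyssssssssssss999999999999999999999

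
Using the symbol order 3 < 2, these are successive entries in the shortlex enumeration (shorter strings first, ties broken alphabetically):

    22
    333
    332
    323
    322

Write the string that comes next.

233

The successor of 322 increments the rightmost position that isn't already 2 and resets every position after it to 3.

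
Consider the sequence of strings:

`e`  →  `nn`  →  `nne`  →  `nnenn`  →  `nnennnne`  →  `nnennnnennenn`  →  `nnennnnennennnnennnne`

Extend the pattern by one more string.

nnennnnennennnnennnnennennnnennenn

Each term (from the third on) is the previous term followed by the one before it: term 3 = nn·e = nne.
So term 8 is nnennnnennennnnennnne·nnennnnennenn.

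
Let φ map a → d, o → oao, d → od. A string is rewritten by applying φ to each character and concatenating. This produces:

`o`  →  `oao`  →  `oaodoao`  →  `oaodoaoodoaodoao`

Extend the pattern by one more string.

oaodoaoodoaodoaooaoodoaodoaoodoaodoao

Applying the rule to each of the 16 symbols of oaodoaoodoaodoao gives the pieces oao d oao od oao d oao oao od oao d oao od oao d oao, which concatenate to the answer.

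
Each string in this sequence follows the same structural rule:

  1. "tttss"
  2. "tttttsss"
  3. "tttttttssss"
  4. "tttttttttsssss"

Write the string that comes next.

The n-th term is 2n-1 t's then n s's, where the shown terms are n = 2, 3, 4, 5.
Setting n = 6 gives 11, 6 characters in each block.

tttttttttttssssss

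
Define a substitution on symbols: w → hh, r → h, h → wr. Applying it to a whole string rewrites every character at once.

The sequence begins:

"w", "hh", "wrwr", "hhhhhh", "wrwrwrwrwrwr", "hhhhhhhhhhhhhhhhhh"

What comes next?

Rewriting the 18 symbols of hhhhhhhhhhhhhhhhhh one by one yields wr wr wr wr wr wr wr wr wr wr wr wr wr wr wr wr wr wr; concatenated:

wrwrwrwrwrwrwrwrwrwrwrwrwrwrwrwrwrwr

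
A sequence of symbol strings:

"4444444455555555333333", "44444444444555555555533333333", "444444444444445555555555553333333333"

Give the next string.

The n-th term is 3n-1 4's then 2n+2 5's then 2n 3's, where the shown terms are n = 3, 4, 5.
Setting n = 6 gives 17, 14, 12 characters in each block.

4444444444444444455555555555555333333333333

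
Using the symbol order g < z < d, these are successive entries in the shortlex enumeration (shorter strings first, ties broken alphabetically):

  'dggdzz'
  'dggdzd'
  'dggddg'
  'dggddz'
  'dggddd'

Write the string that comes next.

Treat dggddd as a base-3 numeral over the given alphabet and add one, carrying through any trailing d's.

dgzggg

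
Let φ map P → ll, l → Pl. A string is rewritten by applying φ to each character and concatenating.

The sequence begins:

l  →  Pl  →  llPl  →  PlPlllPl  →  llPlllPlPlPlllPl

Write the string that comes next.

PlPlllPlPlPlllPlllPlllPlPlPlllPl

φ(llPlllPlPlPlllPl) expands symbol-by-symbol to Pl Pl ll Pl Pl Pl ll Pl ll Pl ll Pl Pl Pl ll Pl; joining the 16 pieces gives the next term.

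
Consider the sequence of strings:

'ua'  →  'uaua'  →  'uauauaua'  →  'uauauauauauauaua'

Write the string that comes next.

s(k+1) = s(k)·s(k) — each term doubles the last.
So the next term is two copies of uauauauauauauaua.

uauauauauauauauauauauauauauauaua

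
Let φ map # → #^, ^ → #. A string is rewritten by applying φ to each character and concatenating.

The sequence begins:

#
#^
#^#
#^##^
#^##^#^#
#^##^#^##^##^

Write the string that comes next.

Rewriting the 13 symbols of #^##^#^##^##^ one by one yields #^ # #^ #^ # #^ # #^ #^ # #^ #^ #; concatenated:

#^##^#^##^##^#^##^#^#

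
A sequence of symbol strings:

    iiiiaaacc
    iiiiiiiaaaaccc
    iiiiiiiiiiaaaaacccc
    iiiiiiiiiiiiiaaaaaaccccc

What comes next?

iiiiiiiiiiiiiiiiaaaaaaacccccc

The n-th term is 3n+1 i's then n+2 a's then n+1 c's (n = 1, 2, …).
At n = 5 the blocks have lengths 16, 7, 6.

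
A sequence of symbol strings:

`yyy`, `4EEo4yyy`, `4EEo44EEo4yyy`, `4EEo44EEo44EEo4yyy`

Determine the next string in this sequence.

Every step adds 4EEo4 at the front: s(k+1) = 4EEo4·s(k).
So the next term is 4EEo4·4EEo44EEo44EEo4yyy.

4EEo44EEo44EEo44EEo4yyy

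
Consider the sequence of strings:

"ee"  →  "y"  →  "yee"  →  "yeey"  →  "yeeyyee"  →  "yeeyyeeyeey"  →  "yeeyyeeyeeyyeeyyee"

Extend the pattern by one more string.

yeeyyeeyeeyyeeyyeeyeeyyeeyeey

This is a Fibonacci-style word recurrence s(k) = s(k−1)·s(k−2): e.g. y·ee = yee.
The next term joins yeeyyeeyeeyyeeyyee and yeeyyeeyeey.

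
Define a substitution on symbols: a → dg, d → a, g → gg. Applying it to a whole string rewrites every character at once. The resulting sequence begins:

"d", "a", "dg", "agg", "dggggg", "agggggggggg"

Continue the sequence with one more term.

dggggggggggggggggggggg

Apply φ to agggggggggg symbol by symbol: a→dg, g→gg, g→gg, g→gg, g→gg, g→gg, g→gg, g→gg, g→gg, g→gg, g→gg; joined: dg gg gg gg gg gg gg gg gg gg gg.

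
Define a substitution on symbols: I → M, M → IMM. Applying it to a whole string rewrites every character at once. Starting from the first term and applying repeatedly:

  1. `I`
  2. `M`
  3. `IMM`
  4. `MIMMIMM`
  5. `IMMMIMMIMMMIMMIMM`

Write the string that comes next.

MIMMIMMIMMMIMMIMMMIMMIMMIMMMIMMIMMMIMMIMM

φ(IMMMIMMIMMMIMMIMM) expands symbol-by-symbol to M IMM IMM IMM M IMM IMM M IMM IMM IMM M IMM IMM M IMM IMM; joining the 17 pieces gives the next term.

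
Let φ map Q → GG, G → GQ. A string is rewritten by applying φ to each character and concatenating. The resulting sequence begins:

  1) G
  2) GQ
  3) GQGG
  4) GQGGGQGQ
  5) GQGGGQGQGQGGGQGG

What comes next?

Rewriting the 16 symbols of GQGGGQGQGQGGGQGG one by one yields GQ GG GQ GQ GQ GG GQ GG GQ GG GQ GQ GQ GG GQ GQ; concatenated:

GQGGGQGQGQGGGQGGGQGGGQGQGQGGGQGQ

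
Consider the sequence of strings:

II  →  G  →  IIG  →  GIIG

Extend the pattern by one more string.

Each term (from the third on) is the two preceding terms concatenated in order: term 3 = II·G = IIG.
Continuing: IIG · GIIG gives term 5.

IIGGIIG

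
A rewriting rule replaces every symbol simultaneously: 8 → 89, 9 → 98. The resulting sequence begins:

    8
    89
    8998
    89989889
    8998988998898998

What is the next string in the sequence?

89989889988989989889899889989889

φ(8998988998898998) expands symbol-by-symbol to 89 98 98 89 98 89 89 98 98 89 89 98 89 98 98 89; joining the 16 pieces gives the next term.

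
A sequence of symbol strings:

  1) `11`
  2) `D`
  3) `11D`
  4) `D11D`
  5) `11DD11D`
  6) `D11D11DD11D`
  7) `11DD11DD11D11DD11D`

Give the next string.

D11D11DD11D11DD11DD11D11DD11D

This is a Fibonacci-style word recurrence s(k) = s(k−2)·s(k−1): e.g. 11·D = 11D.
Continuing: D11D11DD11D · 11DD11DD11D11DD11D gives term 8.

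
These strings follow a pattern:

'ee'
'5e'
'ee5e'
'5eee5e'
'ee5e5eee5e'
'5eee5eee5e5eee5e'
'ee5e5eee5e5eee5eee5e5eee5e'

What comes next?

5eee5eee5e5eee5eee5e5eee5e5eee5eee5e5eee5e

From term 3 onward, concatenate the second-to-last term with the last: ee·5e = ee5e, 5e·ee5e = 5eee5e, …
So term 8 is 5eee5eee5e5eee5e·ee5e5eee5e5eee5eee5e5eee5e.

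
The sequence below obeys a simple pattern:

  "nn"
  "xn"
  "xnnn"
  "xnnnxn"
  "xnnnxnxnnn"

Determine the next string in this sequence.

Each term (from the third on) is the previous term followed by the one before it: term 3 = xn·nn = xnnn.
So term 6 is xnnnxnxnnn·xnnnxn.

xnnnxnxnnnxnnnxn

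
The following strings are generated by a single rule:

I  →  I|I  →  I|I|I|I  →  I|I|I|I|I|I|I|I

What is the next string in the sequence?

s(k+1) = s(k)·|·s(k) — each term doubles the last with '|' between the halves.
So the next term is two copies of I|I|I|I|I|I|I|I with '|' between the halves.

I|I|I|I|I|I|I|I|I|I|I|I|I|I|I|I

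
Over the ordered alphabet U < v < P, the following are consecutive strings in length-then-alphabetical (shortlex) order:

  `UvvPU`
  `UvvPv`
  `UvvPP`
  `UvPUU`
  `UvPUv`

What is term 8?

Continuing the enumeration 3 steps past UvPUv: UvPUv → UvPUP → UvPvU → (answer).

UvPvv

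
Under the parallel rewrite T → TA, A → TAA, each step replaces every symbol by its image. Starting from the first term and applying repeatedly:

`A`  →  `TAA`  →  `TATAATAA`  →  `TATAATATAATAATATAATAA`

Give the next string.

Rewriting the 21 symbols of TATAATATAATAATATAATAA one by one yields TA TAA TA TAA TAA TA TAA TA TAA TAA TA TAA TAA TA TAA TA TAA TAA TA TAA TAA; concatenated:

TATAATATAATAATATAATATAATAATATAATAATATAATATAATAATATAATAA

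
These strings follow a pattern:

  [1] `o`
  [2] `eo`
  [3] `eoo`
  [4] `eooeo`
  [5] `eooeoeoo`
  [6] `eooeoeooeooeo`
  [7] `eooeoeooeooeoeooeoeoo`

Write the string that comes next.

eooeoeooeooeoeooeoeooeooeoeooeooeo

Each term (from the third on) is the previous term followed by the one before it: term 3 = eo·o = eoo.
So term 8 is eooeoeooeooeoeooeoeoo·eooeoeooeooeo.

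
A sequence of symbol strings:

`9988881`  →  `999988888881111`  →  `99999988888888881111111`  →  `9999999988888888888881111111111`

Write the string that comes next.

Term n consists of 2n 9's, followed by 3n+1 8's, followed by 3n-2 1's (n = 1, 2, …).
Setting n = 5 gives 10, 16, 13 characters in each block.

999999999988888888888888881111111111111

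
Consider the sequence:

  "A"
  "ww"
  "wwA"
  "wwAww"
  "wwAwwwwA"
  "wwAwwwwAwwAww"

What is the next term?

Each term (from the third on) is the previous term followed by the one before it: term 3 = ww·A = wwA.
The next term joins wwAwwwwAwwAww and wwAwwwwA.

wwAwwwwAwwAwwwwAwwwwA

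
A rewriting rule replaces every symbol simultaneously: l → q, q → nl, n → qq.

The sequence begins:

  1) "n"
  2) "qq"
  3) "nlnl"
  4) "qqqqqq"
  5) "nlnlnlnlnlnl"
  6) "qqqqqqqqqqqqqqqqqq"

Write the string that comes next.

nlnlnlnlnlnlnlnlnlnlnlnlnlnlnlnlnlnl

Applying the rule to each of the 18 symbols of qqqqqqqqqqqqqqqqqq gives the pieces nl nl nl nl nl nl nl nl nl nl nl nl nl nl nl nl nl nl, which concatenate to the answer.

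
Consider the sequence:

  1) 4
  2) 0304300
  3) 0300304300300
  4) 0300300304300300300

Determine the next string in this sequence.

s(k+1) = 030·s(k)·300, so each term gains 030 as a prefix and 300 as a suffix.
One more step from 0300300304300300300 gives the answer.

0300300300304300300300300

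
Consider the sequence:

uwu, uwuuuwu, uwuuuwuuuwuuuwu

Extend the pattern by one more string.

Each string is two copies of the previous one joined by 'u'.
So the next term is two copies of uwuuuwuuuwuuuwu with 'u' between the halves.

uwuuuwuuuwuuuwuuuwuuuwuuuwuuuwu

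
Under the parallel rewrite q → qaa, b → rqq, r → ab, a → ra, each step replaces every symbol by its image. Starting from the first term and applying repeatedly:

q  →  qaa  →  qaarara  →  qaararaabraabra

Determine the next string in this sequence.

qaararaabraabrararqqabrararqqabra

φ(qaararaabraabra) expands symbol-by-symbol to qaa ra ra ab ra ab ra ra rqq ab ra ra rqq ab ra; joining the 15 pieces gives the next term.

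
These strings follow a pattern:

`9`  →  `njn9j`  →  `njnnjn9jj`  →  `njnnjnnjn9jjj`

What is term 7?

Each term wraps the previous one in njn on the left and j on the right.
From njnnjnnjn9jjj, 3 further steps: njnnjnnjn9jjj → njnnjnnjnnjn9jjjj → njnnjnnjnnjnnjn9jjjjj → (answer).

njnnjnnjnnjnnjnnjn9jjjjjj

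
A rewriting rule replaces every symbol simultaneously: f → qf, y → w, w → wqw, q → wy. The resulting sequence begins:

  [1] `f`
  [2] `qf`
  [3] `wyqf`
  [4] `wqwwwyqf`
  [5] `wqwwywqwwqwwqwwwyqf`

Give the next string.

wqwwywqwwqwwwqwwywqwwqwwywqwwqwwywqwwqwwqwwwyqf

φ(wqwwywqwwqwwqwwwyqf) expands symbol-by-symbol to wqw wy wqw wqw w wqw wy wqw wqw wy wqw wqw wy wqw wqw wqw w wy qf; joining the 19 pieces gives the next term.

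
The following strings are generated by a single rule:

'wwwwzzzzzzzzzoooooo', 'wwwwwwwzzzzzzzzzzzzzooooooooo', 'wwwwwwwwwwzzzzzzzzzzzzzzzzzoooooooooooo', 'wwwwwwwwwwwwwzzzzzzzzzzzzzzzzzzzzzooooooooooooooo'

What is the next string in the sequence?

wwwwwwwwwwwwwwwwzzzzzzzzzzzzzzzzzzzzzzzzzoooooooooooooooooo

Term n consists of 3n-2 w's, followed by 4n+1 z's, followed by 3n o's, where the shown terms are n = 2, 3, 4, 5.
For the next term, n = 6, so the run lengths are 16, 25, 18.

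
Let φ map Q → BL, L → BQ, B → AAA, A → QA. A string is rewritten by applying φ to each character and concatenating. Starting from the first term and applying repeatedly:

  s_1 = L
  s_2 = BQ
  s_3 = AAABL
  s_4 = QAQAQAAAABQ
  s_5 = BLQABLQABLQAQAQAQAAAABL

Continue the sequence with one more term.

Rewriting the 23 symbols of BLQABLQABLQAQAQAQAAAABL one by one yields AAA BQ BL QA AAA BQ BL QA AAA BQ BL QA BL QA BL QA BL QA QA QA QA AAA BQ; concatenated:

AAABQBLQAAAABQBLQAAAABQBLQABLQABLQABLQAQAQAQAAAABQ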